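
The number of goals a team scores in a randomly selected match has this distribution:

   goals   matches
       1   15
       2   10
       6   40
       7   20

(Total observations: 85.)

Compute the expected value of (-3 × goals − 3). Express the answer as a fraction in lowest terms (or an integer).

-300/17

Total = 85, so P(goals=1) = 15/85, etc.
E[-3x-3] = (3/17)·(-6) + (2/17)·(-9) + (8/17)·(-21) + (4/17)·(-24)
     = -300/17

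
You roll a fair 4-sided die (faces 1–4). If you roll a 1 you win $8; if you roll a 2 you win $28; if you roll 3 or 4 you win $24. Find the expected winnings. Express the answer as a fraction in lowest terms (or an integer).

$21

E[payout] = (1/4)·8 + (1/2)·24 + (1/4)·28 = 21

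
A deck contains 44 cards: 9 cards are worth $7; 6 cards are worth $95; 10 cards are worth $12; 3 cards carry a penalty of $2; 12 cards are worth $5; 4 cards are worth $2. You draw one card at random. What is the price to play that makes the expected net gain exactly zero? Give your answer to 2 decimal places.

$18.52

E[payout] = (9/44)·7 + (6/44)·95 + (10/44)·12 + (3/44)·(-2) + (12/44)·5 + (4/44)·2 = 815/44
Fair fee = E[payout] = 815/44 ≈ $18.52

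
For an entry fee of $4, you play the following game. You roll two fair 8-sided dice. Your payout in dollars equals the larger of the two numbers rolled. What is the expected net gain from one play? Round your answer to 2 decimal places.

$1.81

Distribution of the larger of the two numbers rolled: 1 w.p. 1/64, 2 w.p. 3/64, 3 w.p. 5/64, 4 w.p. 7/64, 5 w.p. 9/64, 6 w.p. 11/64, …
E[payout] = (1/64)·1 + (3/64)·2 + (5/64)·3 + (7/64)·4 + (9/64)·5 + (11/64)·6 + (13/64)·7 + (15/64)·8 = 93/16
Expected profit = 93/16 − 4 = 29/16 ≈ $1.81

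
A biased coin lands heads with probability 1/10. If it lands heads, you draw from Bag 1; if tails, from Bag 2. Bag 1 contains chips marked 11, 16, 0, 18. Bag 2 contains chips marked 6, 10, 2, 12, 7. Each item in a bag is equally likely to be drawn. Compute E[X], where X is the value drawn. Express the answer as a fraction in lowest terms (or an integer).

E[X | Bag 1] = (11 + 16 + 0 + 18)/4 = 45/4
E[X | Bag 2] = (6 + 10 + 2 + 12 + 7)/5 = 37/5
E[X] = (1/10)·45/4 + (9/10)·37/5 = 1557/200

1557/200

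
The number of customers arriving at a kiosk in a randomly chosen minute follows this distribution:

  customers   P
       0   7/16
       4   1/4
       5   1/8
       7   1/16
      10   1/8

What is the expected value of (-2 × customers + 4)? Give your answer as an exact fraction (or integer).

-21/8

E[-2x+4] = (7/16)·4 + (1/4)·(-4) + (1/8)·(-6) + (1/16)·(-10) + (1/8)·(-16)
     = -21/8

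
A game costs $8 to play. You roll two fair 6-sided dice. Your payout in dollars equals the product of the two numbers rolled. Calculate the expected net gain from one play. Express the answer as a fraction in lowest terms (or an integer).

Distribution of the product of the two numbers rolled: 1 w.p. 1/36, 2 w.p. 1/18, 3 w.p. 1/18, 4 w.p. 1/12, 5 w.p. 1/18, 6 w.p. 1/9, …
E[payout] = (1/36)·1 + (1/18)·2 + (1/18)·3 + (1/12)·4 + (1/18)·5 + (1/9)·6 + (1/18)·8 + (1/36)·9 + (1/18)·10 + (1/9)·12 + (1/18)·15 + (1/36)·16 + (1/18)·18 + (1/18)·20 + (1/18)·24 + (1/36)·25 + (1/18)·30 + (1/36)·36 = 49/4
Expected profit = 49/4 − 8 = 17/4

17/4 dollars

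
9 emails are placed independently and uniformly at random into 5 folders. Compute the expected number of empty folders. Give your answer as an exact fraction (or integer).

262144/390625

Let Xⱼ=1 if folder j is empty. P(Xⱼ=1) = ((5-1)/5)^9 = 262144/1953125.
By linearity, E[#empty] = 5·262144/1953125 = 262144/390625.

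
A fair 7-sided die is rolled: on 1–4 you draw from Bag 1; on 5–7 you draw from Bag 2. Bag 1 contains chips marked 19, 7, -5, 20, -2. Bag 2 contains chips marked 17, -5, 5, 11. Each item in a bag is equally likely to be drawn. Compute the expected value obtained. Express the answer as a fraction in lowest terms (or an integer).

261/35

E[X | Bag 1] = (19 + 7 − 5 + 20 − 2)/5 = 39/5
E[X | Bag 2] = (17 − 5 + 5 + 11)/4 = 7
E[X] = (4/7)·39/5 + (3/7)·7 = 261/35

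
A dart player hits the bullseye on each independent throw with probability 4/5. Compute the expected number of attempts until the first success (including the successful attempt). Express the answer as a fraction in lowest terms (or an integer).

5/4

For a geometric distribution, E[trials] = 1/p = 1/(4/5) = 5/4.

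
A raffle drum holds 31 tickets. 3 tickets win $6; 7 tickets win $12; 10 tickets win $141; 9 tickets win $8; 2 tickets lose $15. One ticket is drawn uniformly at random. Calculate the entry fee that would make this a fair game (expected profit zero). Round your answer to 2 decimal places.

E[payout] = (3/31)·6 + (7/31)·12 + (10/31)·141 + (9/31)·8 + (2/31)·(-15) = 1554/31
Fair fee = E[payout] = 1554/31 ≈ $50.13

$50.13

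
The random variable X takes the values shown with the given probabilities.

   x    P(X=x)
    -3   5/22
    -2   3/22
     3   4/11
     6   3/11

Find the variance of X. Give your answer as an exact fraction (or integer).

6069/484

E[X] = (5/22)·(-3) + (3/22)·(-2) + (4/11)·3 + (3/11)·6 = 39/22
E[X²] = (5/22)·9 + (3/22)·4 + (4/11)·9 + (3/11)·36 = 345/22
Var(X) = 345/22 − (39/22)² = 6069/484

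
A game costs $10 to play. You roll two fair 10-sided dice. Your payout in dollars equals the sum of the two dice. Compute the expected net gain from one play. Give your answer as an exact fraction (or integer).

$1

Distribution of the sum of the two dice: 2 w.p. 1/100, 3 w.p. 1/50, 4 w.p. 3/100, 5 w.p. 1/25, 6 w.p. 1/20, 7 w.p. 3/50, …
E[payout] = (1/100)·2 + (1/50)·3 + (3/100)·4 + (1/25)·5 + (1/20)·6 + (3/50)·7 + (7/100)·8 + (2/25)·9 + (9/100)·10 + (1/10)·11 + (9/100)·12 + (2/25)·13 + (7/100)·14 + (3/50)·15 + (1/20)·16 + (1/25)·17 + (3/100)·18 + (1/50)·19 + (1/100)·20 = 11
Expected profit = 11 − 10 = 1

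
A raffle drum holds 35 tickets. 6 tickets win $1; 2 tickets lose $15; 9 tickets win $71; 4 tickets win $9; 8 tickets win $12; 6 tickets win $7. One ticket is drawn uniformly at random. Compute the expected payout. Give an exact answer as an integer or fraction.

789/35 dollars

E[payout] = (6/35)·1 + (2/35)·(-15) + (9/35)·71 + (4/35)·9 + (8/35)·12 + (6/35)·7 = 789/35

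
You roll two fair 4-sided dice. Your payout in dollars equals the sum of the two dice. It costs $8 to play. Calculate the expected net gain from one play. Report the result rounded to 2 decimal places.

-$3.00

Distribution of the sum of the two dice: 2 w.p. 1/16, 3 w.p. 1/8, 4 w.p. 3/16, 5 w.p. 1/4, 6 w.p. 3/16, 7 w.p. 1/8, …
E[payout] = (1/16)·2 + (1/8)·3 + (3/16)·4 + (1/4)·5 + (3/16)·6 + (1/8)·7 + (1/16)·8 = 5
Expected profit = 5 − 8 = -3 ≈ -$3.00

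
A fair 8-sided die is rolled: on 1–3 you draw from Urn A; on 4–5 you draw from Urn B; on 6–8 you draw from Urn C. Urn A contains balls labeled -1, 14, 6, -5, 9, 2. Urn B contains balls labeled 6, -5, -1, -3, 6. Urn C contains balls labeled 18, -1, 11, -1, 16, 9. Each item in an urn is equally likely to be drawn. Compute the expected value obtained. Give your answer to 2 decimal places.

4.96

E[X | Urn A] = (-1 + 14 + 6 − 5 + 9 + 2)/6 = 25/6
E[X | Urn B] = (6 − 5 − 1 − 3 + 6)/5 = 3/5
E[X | Urn C] = (18 − 1 + 11 − 1 + 16 + 9)/6 = 26/3
E[X] = (3/8)·25/6 + (1/4)·3/5 + (3/8)·26/3 = 397/80 ≈ 4.96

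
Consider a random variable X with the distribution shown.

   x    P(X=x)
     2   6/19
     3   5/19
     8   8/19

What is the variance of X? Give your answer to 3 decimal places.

E[X] = (6/19)·2 + (5/19)·3 + (8/19)·8 = 91/19
E[X²] = (6/19)·4 + (5/19)·9 + (8/19)·64 = 581/19
Var(X) = 581/19 − (91/19)² = 2758/361 ≈ 7.640

7.640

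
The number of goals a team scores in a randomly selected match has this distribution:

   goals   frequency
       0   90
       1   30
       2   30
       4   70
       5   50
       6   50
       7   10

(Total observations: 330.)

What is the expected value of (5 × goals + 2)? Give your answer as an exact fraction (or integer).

Total = 330, so P(goals=0) = 90/330, etc.
E[5x+2] = (3/11)·2 + (1/11)·7 + (1/11)·12 + (7/33)·22 + (5/33)·27 + (5/33)·32 + (1/33)·37
     = 17

17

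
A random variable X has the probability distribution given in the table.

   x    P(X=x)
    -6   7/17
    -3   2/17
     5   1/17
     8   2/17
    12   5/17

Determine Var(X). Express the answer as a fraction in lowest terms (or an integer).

18342/289

E[X] = (7/17)·(-6) + (2/17)·(-3) + (1/17)·5 + (2/17)·8 + (5/17)·12 = 33/17
E[X²] = (7/17)·36 + (2/17)·9 + (1/17)·25 + (2/17)·64 + (5/17)·144 = 1143/17
Var(X) = 1143/17 − (33/17)² = 18342/289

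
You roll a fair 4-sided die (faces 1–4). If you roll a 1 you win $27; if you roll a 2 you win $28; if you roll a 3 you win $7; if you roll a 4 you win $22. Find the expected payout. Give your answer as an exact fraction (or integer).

E[payout] = (1/4)·7 + (1/4)·22 + (1/4)·27 + (1/4)·28 = 21

$21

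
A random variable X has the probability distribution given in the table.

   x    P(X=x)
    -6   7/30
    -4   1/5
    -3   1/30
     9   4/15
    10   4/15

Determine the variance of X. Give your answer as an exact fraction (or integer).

47261/900

E[X] = (7/30)·(-6) + (1/5)·(-4) + (1/30)·(-3) + (4/15)·9 + (4/15)·10 = 83/30
E[X²] = (7/30)·36 + (1/5)·16 + (1/30)·9 + (4/15)·81 + (4/15)·100 = 361/6
Var(X) = 361/6 − (83/30)² = 47261/900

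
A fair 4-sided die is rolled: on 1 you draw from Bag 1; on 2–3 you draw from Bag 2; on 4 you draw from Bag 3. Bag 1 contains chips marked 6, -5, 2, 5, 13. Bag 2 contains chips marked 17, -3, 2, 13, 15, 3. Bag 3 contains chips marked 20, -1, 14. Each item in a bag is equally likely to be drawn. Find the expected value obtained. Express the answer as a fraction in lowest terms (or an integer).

463/60

E[X | Bag 1] = (6 − 5 + 2 + 5 + 13)/5 = 21/5
E[X | Bag 2] = (17 − 3 + 2 + 13 + 15 + 3)/6 = 47/6
E[X | Bag 3] = (20 − 1 + 14)/3 = 11
E[X] = (1/4)·21/5 + (1/2)·47/6 + (1/4)·11 = 463/60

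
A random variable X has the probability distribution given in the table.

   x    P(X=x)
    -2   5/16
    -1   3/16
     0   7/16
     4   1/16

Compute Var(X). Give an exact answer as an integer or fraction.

E[X] = (5/16)·(-2) + (3/16)·(-1) + (7/16)·0 + (1/16)·4 = -9/16
E[X²] = (5/16)·4 + (3/16)·1 + (7/16)·0 + (1/16)·16 = 39/16
Var(X) = 39/16 − (-9/16)² = 543/256

543/256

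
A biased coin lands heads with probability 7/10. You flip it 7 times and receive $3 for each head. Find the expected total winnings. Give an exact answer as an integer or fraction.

147/10 dollars

E[#heads] = 7·7/10 = 49/10 (linearity over flips).
E[winnings] = 3·49/10 = 147/10.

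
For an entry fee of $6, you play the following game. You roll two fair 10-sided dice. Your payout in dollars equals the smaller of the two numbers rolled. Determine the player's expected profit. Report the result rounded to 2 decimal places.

Distribution of the smaller of the two numbers rolled: 1 w.p. 19/100, 2 w.p. 17/100, 3 w.p. 3/20, 4 w.p. 13/100, 5 w.p. 11/100, 6 w.p. 9/100, …
E[payout] = (19/100)·1 + (17/100)·2 + (3/20)·3 + (13/100)·4 + (11/100)·5 + (9/100)·6 + (7/100)·7 + (1/20)·8 + (3/100)·9 + (1/100)·10 = 77/20
Expected profit = 77/20 − 6 = -43/20 ≈ -$2.15

-$2.15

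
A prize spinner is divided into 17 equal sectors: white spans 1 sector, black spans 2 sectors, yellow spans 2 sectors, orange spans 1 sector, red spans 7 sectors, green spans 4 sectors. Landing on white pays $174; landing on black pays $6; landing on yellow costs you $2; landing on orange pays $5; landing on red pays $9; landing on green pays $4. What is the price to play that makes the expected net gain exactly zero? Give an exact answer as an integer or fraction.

266/17 dollars

E[payout] = (1/17)·174 + (2/17)·6 + (2/17)·(-2) + (1/17)·5 + (7/17)·9 + (4/17)·4 = 266/17
Fair fee = E[payout] = 266/17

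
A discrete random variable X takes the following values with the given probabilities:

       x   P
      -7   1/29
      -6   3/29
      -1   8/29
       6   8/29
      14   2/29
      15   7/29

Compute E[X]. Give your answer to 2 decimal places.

5.10

E[X] = (1/29)·(-7) + (3/29)·(-6) + (8/29)·(-1) + (8/29)·6 + (2/29)·14 + (7/29)·15
     = 148/29 ≈ 5.10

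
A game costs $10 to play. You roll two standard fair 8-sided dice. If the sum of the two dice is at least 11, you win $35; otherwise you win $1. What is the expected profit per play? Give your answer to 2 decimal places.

$2.16

E[payout] = (43/64)·1 + (21/64)·35 = 389/32
Expected profit = 389/32 − 10 = 69/32 ≈ $2.16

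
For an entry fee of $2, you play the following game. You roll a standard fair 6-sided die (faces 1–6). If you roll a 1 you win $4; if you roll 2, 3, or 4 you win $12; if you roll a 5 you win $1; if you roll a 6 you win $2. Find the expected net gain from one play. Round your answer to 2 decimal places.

$5.17

E[payout] = (1/6)·1 + (1/6)·2 + (1/6)·4 + (1/2)·12 = 43/6
Expected profit = 43/6 − 2 = 31/6 ≈ $5.17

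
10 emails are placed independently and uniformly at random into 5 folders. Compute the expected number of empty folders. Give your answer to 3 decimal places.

Let Xⱼ=1 if folder j is empty. P(Xⱼ=1) = ((5-1)/5)^10 = 1048576/9765625.
By linearity, E[#empty] = 5·1048576/9765625 = 1048576/1953125.
≈ 0.537

0.537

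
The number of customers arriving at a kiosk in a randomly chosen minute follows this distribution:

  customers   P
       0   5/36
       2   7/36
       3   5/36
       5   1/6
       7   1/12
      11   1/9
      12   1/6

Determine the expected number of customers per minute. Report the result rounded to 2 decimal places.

5.44

E[X] = (5/36)·0 + (7/36)·2 + (5/36)·3 + (1/6)·5 + (1/12)·7 + (1/9)·11 + (1/6)·12
     = 49/9 ≈ 5.44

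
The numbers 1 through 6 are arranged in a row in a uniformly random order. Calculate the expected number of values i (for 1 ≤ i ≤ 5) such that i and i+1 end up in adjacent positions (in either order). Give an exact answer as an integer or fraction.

For each i ∈ {1,…,5}, let Xᵢ = 1 if i and i+1 are adjacent. P(Xᵢ=1) = 2·(6−1)!/6! = 2/6.
By linearity, E[ΣXᵢ] = (5)·(2/6) = 5/3.

5/3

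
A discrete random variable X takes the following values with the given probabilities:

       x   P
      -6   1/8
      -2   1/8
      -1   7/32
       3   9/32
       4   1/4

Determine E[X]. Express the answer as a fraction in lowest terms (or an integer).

E[X] = (1/8)·(-6) + (1/8)·(-2) + (7/32)·(-1) + (9/32)·3 + (1/4)·4
     = 5/8

5/8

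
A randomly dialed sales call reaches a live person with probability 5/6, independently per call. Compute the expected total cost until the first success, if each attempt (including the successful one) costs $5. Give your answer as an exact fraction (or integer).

$6

E[#attempts] = 1/p = 6/5; E[cost] = 5·6/5 = 6.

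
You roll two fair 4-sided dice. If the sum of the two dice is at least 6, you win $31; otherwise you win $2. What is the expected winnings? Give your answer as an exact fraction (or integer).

E[payout] = (5/8)·2 + (3/8)·31 = 103/8

103/8 dollars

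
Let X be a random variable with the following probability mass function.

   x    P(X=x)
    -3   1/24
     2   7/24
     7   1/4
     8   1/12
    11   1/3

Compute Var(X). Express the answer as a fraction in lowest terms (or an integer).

E[X] = (1/24)·(-3) + (7/24)·2 + (1/4)·7 + (1/12)·8 + (1/3)·11 = 157/24
E[X²] = (1/24)·9 + (7/24)·4 + (1/4)·49 + (1/12)·64 + (1/3)·121 = 1427/24
Var(X) = 1427/24 − (157/24)² = 9599/576

9599/576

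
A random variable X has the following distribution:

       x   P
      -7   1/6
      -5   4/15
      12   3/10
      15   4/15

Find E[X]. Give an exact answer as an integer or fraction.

51/10

E[X] = (1/6)·(-7) + (4/15)·(-5) + (3/10)·12 + (4/15)·15
     = 51/10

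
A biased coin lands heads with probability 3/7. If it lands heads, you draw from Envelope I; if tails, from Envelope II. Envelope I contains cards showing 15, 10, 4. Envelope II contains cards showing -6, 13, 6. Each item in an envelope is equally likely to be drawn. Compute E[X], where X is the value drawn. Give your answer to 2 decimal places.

6.62

E[X | Envelope I] = (15 + 10 + 4)/3 = 29/3
E[X | Envelope II] = (-6 + 13 + 6)/3 = 13/3
E[X] = (3/7)·29/3 + (4/7)·13/3 = 139/21 ≈ 6.62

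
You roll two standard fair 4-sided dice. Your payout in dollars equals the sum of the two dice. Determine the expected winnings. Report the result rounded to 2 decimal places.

$5.00

Distribution of the sum of the two dice: 2 w.p. 1/16, 3 w.p. 1/8, 4 w.p. 3/16, 5 w.p. 1/4, 6 w.p. 3/16, 7 w.p. 1/8, …
E[payout] = (1/16)·2 + (1/8)·3 + (3/16)·4 + (1/4)·5 + (3/16)·6 + (1/8)·7 + (1/16)·8 = 5
≈ $5.00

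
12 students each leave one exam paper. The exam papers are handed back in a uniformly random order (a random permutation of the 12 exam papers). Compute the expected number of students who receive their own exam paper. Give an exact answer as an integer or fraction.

Let Xᵢ = 1 if person i gets their own exam paper. For each i, P(Xᵢ=1) = 1/12.
By linearity of expectation, E[X₁+…+X_12] = 12·(1/12) = 1.

1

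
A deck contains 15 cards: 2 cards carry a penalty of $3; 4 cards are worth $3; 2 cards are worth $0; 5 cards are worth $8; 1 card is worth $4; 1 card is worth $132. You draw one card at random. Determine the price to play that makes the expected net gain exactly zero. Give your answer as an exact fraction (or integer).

182/15 dollars

E[payout] = (2/15)·(-3) + (4/15)·3 + (2/15)·0 + (5/15)·8 + (1/15)·4 + (1/15)·132 = 182/15
Fair fee = E[payout] = 182/15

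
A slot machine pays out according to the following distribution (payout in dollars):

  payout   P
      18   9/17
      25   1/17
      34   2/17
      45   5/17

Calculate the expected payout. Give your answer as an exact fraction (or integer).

E[X] = (9/17)·18 + (1/17)·25 + (2/17)·34 + (5/17)·45
     = 480/17

480/17 dollars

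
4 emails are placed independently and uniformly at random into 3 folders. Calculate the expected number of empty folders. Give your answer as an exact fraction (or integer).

16/27

Let Xⱼ=1 if folder j is empty. P(Xⱼ=1) = ((3-1)/3)^4 = 16/81.
By linearity, E[#empty] = 3·16/81 = 16/27.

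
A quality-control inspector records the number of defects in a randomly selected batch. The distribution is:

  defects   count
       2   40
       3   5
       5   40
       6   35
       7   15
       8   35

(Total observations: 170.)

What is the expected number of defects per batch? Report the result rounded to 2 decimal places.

Total = 170, so P(defects=2) = 40/170, etc.
E[X] = (4/17)·2 + (1/34)·3 + (4/17)·5 + (7/34)·6 + (3/34)·7 + (7/34)·8
     = 89/17 ≈ 5.24

5.24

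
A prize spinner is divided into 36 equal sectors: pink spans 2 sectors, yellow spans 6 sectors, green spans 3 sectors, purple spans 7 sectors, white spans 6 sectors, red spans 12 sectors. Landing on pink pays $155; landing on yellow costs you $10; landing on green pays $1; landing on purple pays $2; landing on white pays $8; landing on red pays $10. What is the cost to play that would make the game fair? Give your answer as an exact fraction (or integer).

145/12 dollars

E[payout] = (2/36)·155 + (6/36)·(-10) + (3/36)·1 + (7/36)·2 + (6/36)·8 + (12/36)·10 = 145/12
Fair fee = E[payout] = 145/12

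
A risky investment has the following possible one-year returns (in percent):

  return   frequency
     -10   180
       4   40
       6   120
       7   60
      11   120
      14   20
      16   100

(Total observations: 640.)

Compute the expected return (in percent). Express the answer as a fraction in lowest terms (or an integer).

Total = 640, so P(return=-10) = 180/640, etc.
E[X] = (9/32)·(-10) + (1/16)·4 + (3/16)·6 + (3/32)·7 + (3/16)·11 + (1/32)·14 + (5/32)·16
     = 135/32

135/32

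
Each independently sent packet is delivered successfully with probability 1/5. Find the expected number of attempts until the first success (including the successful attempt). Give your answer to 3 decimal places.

For a geometric distribution, E[trials] = 1/p = 1/(1/5) = 5.
≈ 5.000

5.000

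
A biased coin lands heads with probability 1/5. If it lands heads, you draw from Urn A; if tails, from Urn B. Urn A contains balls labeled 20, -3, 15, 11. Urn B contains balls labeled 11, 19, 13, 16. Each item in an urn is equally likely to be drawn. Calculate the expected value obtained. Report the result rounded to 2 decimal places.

13.95

E[X | Urn A] = (20 − 3 + 15 + 11)/4 = 43/4
E[X | Urn B] = (11 + 19 + 13 + 16)/4 = 59/4
E[X] = (1/5)·43/4 + (4/5)·59/4 = 279/20 ≈ 13.95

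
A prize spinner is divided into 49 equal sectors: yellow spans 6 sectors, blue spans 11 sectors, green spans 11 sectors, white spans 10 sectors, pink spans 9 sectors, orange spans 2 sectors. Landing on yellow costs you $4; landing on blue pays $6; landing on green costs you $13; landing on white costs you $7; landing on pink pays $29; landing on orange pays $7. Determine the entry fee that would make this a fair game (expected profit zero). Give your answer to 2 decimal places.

$2.12

E[payout] = (6/49)·(-4) + (11/49)·6 + (11/49)·(-13) + (10/49)·(-7) + (9/49)·29 + (2/49)·7 = 104/49
Fair fee = E[payout] = 104/49 ≈ $2.12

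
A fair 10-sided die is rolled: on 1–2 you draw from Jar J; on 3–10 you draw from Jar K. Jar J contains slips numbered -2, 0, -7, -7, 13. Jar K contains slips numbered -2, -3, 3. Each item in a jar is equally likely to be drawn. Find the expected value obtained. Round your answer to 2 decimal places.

-0.65

E[X | Jar J] = (-2 + 0 − 7 − 7 + 13)/5 = -3/5
E[X | Jar K] = (-2 − 3 + 3)/3 = -2/3
E[X] = (1/5)·(-3/5) + (4/5)·(-2/3) = -49/75 ≈ -0.65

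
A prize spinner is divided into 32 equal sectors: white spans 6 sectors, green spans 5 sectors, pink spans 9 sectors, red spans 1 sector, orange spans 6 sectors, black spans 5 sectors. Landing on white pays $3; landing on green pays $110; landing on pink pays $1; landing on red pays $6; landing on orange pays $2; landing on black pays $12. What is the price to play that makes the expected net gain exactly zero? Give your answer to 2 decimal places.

$20.47

E[payout] = (6/32)·3 + (5/32)·110 + (9/32)·1 + (1/32)·6 + (6/32)·2 + (5/32)·12 = 655/32
Fair fee = E[payout] = 655/32 ≈ $20.47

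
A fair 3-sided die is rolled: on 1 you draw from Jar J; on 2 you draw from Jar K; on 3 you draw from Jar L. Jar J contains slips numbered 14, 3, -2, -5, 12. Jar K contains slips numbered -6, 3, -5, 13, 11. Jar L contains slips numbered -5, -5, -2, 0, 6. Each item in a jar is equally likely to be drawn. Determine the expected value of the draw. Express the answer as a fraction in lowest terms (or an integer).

32/15

E[X | Jar J] = (14 + 3 − 2 − 5 + 12)/5 = 22/5
E[X | Jar K] = (-6 + 3 − 5 + 13 + 11)/5 = 16/5
E[X | Jar L] = (-5 − 5 − 2 + 0 + 6)/5 = -6/5
E[X] = (1/3)·22/5 + (1/3)·16/5 + (1/3)·(-6/5) = 32/15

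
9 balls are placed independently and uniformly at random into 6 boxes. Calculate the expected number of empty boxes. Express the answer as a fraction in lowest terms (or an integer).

Let Xⱼ=1 if box j is empty. P(Xⱼ=1) = ((6-1)/6)^9 = 1953125/10077696.
By linearity, E[#empty] = 6·1953125/10077696 = 1953125/1679616.

1953125/1679616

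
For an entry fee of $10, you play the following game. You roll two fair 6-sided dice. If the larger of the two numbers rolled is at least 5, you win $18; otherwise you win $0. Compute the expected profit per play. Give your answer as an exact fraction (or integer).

E[payout] = (4/9)·0 + (5/9)·18 = 10
Expected profit = 10 − 10 = 0

$0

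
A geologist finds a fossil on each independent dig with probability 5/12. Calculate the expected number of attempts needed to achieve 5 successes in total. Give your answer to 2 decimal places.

12.00

By linearity (sum of 5 independent geometric waits), E[trials] = 5/p = 5/(5/12) = 12.
≈ 12.00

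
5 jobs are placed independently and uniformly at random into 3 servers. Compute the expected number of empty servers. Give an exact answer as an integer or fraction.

Let Xⱼ=1 if server j is empty. P(Xⱼ=1) = ((3-1)/3)^5 = 32/243.
By linearity, E[#empty] = 3·32/243 = 32/81.

32/81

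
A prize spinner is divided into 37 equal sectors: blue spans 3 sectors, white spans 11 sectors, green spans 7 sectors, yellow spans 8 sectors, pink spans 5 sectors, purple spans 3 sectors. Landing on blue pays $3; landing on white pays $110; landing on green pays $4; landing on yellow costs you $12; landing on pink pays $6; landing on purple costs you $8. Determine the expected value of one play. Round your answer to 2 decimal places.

E[payout] = (3/37)·3 + (11/37)·110 + (7/37)·4 + (8/37)·(-12) + (5/37)·6 + (3/37)·(-8) = 1157/37
≈ $31.27

$31.27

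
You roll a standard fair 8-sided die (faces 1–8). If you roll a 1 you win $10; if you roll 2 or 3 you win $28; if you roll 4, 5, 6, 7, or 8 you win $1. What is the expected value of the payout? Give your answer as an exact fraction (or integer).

71/8 dollars

E[payout] = (5/8)·1 + (1/8)·10 + (1/4)·28 = 71/8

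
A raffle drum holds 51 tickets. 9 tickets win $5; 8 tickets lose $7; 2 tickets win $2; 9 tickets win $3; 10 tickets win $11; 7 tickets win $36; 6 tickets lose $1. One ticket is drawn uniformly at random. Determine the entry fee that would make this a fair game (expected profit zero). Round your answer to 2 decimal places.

E[payout] = (9/51)·5 + (8/51)·(-7) + (2/51)·2 + (9/51)·3 + (10/51)·11 + (7/51)·36 + (6/51)·(-1) = 376/51
Fair fee = E[payout] = 376/51 ≈ $7.37

$7.37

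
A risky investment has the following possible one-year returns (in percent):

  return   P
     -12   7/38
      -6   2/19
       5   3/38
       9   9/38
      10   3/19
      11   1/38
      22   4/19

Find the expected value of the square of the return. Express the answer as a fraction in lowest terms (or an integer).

6549/38

E[X²] = (7/38)·144 + (2/19)·36 + (3/38)·25 + (9/38)·81 + (3/19)·100 + (1/38)·121 + (4/19)·484
     = 6549/38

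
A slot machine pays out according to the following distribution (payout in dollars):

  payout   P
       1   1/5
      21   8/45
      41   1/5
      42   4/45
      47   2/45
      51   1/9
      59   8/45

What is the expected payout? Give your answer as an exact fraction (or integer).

E[X] = (1/5)·1 + (8/45)·21 + (1/5)·41 + (4/45)·42 + (2/45)·47 + (1/9)·51 + (8/45)·59
     = 307/9

307/9 dollars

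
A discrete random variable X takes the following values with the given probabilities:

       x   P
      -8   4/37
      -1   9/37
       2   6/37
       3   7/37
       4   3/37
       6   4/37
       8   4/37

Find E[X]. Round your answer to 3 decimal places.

E[X] = (4/37)·(-8) + (9/37)·(-1) + (6/37)·2 + (7/37)·3 + (3/37)·4 + (4/37)·6 + (4/37)·8
     = 60/37 ≈ 1.622

1.622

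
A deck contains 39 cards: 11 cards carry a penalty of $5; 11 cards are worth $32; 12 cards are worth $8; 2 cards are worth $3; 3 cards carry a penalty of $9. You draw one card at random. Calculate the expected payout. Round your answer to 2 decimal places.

E[payout] = (11/39)·(-5) + (11/39)·32 + (12/39)·8 + (2/39)·3 + (3/39)·(-9) = 124/13
≈ $9.54

$9.54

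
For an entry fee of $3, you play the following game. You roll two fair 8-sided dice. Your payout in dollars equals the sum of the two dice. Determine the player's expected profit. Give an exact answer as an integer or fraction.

$6

Distribution of the sum of the two dice: 2 w.p. 1/64, 3 w.p. 1/32, 4 w.p. 3/64, 5 w.p. 1/16, 6 w.p. 5/64, 7 w.p. 3/32, …
E[payout] = (1/64)·2 + (1/32)·3 + (3/64)·4 + (1/16)·5 + (5/64)·6 + (3/32)·7 + (7/64)·8 + (1/8)·9 + (7/64)·10 + (3/32)·11 + (5/64)·12 + (1/16)·13 + (3/64)·14 + (1/32)·15 + (1/64)·16 = 9
Expected profit = 9 − 3 = 6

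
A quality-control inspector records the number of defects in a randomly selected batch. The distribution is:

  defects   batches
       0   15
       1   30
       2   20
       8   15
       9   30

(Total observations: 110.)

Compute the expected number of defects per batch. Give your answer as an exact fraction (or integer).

Total = 110, so P(defects=0) = 15/110, etc.
E[X] = (3/22)·0 + (3/11)·1 + (2/11)·2 + (3/22)·8 + (3/11)·9
     = 46/11

46/11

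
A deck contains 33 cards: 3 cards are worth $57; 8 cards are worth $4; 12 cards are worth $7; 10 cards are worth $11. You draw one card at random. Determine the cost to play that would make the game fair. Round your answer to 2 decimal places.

$12.03

E[payout] = (3/33)·57 + (8/33)·4 + (12/33)·7 + (10/33)·11 = 397/33
Fair fee = E[payout] = 397/33 ≈ $12.03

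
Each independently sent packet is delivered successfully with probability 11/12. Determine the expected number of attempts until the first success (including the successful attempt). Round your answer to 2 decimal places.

For a geometric distribution, E[trials] = 1/p = 1/(11/12) = 12/11.
≈ 1.09

1.09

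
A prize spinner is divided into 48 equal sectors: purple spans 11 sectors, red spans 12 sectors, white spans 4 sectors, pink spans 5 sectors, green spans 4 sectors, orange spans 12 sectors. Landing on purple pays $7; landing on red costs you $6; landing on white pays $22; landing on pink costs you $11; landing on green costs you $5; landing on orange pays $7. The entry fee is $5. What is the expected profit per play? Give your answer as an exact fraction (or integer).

E[payout] = (11/48)·7 + (12/48)·(-6) + (4/48)·22 + (5/48)·(-11) + (4/48)·(-5) + (12/48)·7 = 17/8
Expected profit = 17/8 − 5 = -23/8

-23/8 dollars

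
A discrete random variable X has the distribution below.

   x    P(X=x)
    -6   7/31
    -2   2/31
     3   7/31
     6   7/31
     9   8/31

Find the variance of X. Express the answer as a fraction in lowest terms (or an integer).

E[X] = (7/31)·(-6) + (2/31)·(-2) + (7/31)·3 + (7/31)·6 + (8/31)·9 = 89/31
E[X²] = (7/31)·36 + (2/31)·4 + (7/31)·9 + (7/31)·36 + (8/31)·81 = 1223/31
Var(X) = 1223/31 − (89/31)² = 29992/961

29992/961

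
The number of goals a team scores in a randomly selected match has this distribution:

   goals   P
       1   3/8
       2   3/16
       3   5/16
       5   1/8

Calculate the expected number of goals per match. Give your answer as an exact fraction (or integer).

37/16

E[X] = (3/8)·1 + (3/16)·2 + (5/16)·3 + (1/8)·5
     = 37/16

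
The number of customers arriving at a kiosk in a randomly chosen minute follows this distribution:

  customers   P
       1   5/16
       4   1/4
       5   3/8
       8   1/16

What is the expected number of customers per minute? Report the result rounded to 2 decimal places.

E[X] = (5/16)·1 + (1/4)·4 + (3/8)·5 + (1/16)·8
     = 59/16 ≈ 3.69

3.69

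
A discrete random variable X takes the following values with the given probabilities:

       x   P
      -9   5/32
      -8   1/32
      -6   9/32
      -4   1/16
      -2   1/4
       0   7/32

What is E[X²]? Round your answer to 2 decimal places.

E[X²] = (5/32)·81 + (1/32)·64 + (9/32)·36 + (1/16)·16 + (1/4)·4 + (7/32)·0
     = 857/32 ≈ 26.78

26.78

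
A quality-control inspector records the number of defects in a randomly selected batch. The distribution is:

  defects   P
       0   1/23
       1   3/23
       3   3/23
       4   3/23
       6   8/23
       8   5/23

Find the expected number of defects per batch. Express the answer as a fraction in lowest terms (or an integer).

E[X] = (1/23)·0 + (3/23)·1 + (3/23)·3 + (3/23)·4 + (8/23)·6 + (5/23)·8
     = 112/23

112/23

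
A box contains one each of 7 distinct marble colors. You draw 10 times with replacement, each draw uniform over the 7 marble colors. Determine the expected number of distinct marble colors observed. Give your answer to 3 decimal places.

Let Xⱼ=1 if type j appears at least once. P(Xⱼ=1) = 1 − ((7−1)/7)^10 = 222009073/282475249.
E[#distinct] = 7·222009073/282475249 = 222009073/40353607.
≈ 5.502

5.502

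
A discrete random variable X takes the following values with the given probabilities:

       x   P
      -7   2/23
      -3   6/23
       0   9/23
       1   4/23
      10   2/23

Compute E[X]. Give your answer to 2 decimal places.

-0.35

E[X] = (2/23)·(-7) + (6/23)·(-3) + (9/23)·0 + (4/23)·1 + (2/23)·10
     = -8/23 ≈ -0.35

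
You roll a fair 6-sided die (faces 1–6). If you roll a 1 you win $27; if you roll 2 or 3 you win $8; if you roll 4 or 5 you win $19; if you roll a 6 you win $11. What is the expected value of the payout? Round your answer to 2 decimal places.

$15.33

E[payout] = (1/3)·8 + (1/6)·11 + (1/3)·19 + (1/6)·27 = 46/3
≈ $15.33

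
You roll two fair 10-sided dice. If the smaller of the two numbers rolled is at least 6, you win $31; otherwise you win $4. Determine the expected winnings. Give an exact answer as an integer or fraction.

43/4 dollars

E[payout] = (3/4)·4 + (1/4)·31 = 43/4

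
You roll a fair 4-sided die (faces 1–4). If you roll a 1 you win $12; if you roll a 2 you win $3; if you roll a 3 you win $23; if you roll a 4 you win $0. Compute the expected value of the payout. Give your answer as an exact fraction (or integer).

19/2 dollars

E[payout] = (1/4)·0 + (1/4)·3 + (1/4)·12 + (1/4)·23 = 19/2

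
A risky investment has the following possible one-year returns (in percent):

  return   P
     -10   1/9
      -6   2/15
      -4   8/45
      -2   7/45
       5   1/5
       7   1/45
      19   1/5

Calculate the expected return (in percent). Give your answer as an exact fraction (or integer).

91/45

E[X] = (1/9)·(-10) + (2/15)·(-6) + (8/45)·(-4) + (7/45)·(-2) + (1/5)·5 + (1/45)·7 + (1/5)·19
     = 91/45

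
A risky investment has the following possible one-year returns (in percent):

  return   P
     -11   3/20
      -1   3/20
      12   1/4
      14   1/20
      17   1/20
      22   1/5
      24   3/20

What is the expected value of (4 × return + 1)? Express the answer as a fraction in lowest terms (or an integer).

E[4x+1] = (3/20)·(-43) + (3/20)·(-3) + (1/4)·49 + (1/20)·57 + (1/20)·69 + (1/5)·89 + (3/20)·97
     = 44

44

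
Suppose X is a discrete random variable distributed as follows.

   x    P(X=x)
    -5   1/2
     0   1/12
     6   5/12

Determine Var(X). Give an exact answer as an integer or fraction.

E[X] = (1/2)·(-5) + (1/12)·0 + (5/12)·6 = 0
E[X²] = (1/2)·25 + (1/12)·0 + (5/12)·36 = 55/2
Var(X) = 55/2 − (0)² = 55/2

55/2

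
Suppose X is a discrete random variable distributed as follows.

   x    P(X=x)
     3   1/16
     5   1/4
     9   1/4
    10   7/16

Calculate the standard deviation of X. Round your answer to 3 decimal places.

2.410

E[X] = 129/16, E[X²] = 1133/16
Var(X) = E[X²] − (E[X])² = 1133/16 − 16641/256 = 1487/256
SD(X) = √(1487/256) ≈ 2.410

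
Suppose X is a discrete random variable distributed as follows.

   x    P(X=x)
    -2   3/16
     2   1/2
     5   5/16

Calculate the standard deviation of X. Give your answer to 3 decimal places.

E[X] = 35/16, E[X²] = 169/16
Var(X) = E[X²] − (E[X])² = 169/16 − 1225/256 = 1479/256
SD(X) = √(1479/256) ≈ 2.404

2.404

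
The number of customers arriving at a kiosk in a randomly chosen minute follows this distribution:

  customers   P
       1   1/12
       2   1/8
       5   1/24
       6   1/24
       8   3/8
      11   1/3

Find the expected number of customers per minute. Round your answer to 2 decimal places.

E[X] = (1/12)·1 + (1/8)·2 + (1/24)·5 + (1/24)·6 + (3/8)·8 + (1/3)·11
     = 179/24 ≈ 7.46

7.46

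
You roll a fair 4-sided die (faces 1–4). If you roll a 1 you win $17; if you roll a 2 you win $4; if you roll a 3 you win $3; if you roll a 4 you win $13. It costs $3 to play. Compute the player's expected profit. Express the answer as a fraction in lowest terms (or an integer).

E[payout] = (1/4)·3 + (1/4)·4 + (1/4)·13 + (1/4)·17 = 37/4
Expected profit = 37/4 − 3 = 25/4

25/4 dollars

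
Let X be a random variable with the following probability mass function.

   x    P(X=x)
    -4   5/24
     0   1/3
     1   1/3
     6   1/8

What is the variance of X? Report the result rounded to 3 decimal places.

8.104

E[X] = (5/24)·(-4) + (1/3)·0 + (1/3)·1 + (1/8)·6 = 1/4
E[X²] = (5/24)·16 + (1/3)·0 + (1/3)·1 + (1/8)·36 = 49/6
Var(X) = 49/6 − (1/4)² = 389/48 ≈ 8.104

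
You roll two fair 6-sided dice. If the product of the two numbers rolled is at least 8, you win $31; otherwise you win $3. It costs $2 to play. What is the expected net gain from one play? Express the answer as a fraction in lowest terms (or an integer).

163/9 dollars

E[payout] = (7/18)·3 + (11/18)·31 = 181/9
Expected profit = 181/9 − 2 = 163/9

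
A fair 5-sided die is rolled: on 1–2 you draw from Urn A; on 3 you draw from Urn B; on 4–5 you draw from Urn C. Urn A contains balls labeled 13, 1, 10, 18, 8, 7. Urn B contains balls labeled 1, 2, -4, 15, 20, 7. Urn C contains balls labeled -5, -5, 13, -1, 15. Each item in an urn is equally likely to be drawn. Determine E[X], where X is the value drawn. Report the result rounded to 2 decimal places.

6.53

E[X | Urn A] = (13 + 1 + 10 + 18 + 8 + 7)/6 = 19/2
E[X | Urn B] = (1 + 2 − 4 + 15 + 20 + 7)/6 = 41/6
E[X | Urn C] = (-5 − 5 + 13 − 1 + 15)/5 = 17/5
E[X] = (2/5)·19/2 + (1/5)·41/6 + (2/5)·17/5 = 979/150 ≈ 6.53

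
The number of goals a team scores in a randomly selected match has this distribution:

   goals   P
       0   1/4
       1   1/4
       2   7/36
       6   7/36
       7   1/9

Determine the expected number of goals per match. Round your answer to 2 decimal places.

E[X] = (1/4)·0 + (1/4)·1 + (7/36)·2 + (7/36)·6 + (1/9)·7
     = 31/12 ≈ 2.58

2.58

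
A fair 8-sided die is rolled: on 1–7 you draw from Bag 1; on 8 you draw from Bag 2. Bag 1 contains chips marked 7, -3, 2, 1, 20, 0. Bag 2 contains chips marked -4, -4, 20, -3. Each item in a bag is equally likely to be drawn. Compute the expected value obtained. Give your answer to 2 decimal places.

E[X | Bag 1] = (7 − 3 + 2 + 1 + 20 + 0)/6 = 9/2
E[X | Bag 2] = (-4 − 4 + 20 − 3)/4 = 9/4
E[X] = (7/8)·9/2 + (1/8)·9/4 = 135/32 ≈ 4.22

4.22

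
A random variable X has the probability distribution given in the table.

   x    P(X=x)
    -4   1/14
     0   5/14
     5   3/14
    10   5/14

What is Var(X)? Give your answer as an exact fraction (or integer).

4553/196

E[X] = (1/14)·(-4) + (5/14)·0 + (3/14)·5 + (5/14)·10 = 61/14
E[X²] = (1/14)·16 + (5/14)·0 + (3/14)·25 + (5/14)·100 = 591/14
Var(X) = 591/14 − (61/14)² = 4553/196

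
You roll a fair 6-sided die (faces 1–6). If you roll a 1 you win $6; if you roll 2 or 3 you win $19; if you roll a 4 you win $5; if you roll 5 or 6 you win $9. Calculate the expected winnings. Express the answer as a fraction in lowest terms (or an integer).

E[payout] = (1/6)·5 + (1/6)·6 + (1/3)·9 + (1/3)·19 = 67/6

67/6 dollars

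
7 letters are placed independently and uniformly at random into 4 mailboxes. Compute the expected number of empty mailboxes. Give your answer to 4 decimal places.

Let Xⱼ=1 if mailbox j is empty. P(Xⱼ=1) = ((4-1)/4)^7 = 2187/16384.
By linearity, E[#empty] = 4·2187/16384 = 2187/4096.
≈ 0.5339

0.5339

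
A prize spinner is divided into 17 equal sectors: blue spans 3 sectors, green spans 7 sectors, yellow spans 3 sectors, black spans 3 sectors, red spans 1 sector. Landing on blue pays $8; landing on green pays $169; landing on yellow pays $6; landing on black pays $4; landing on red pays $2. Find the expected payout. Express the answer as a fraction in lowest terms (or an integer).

1239/17 dollars

E[payout] = (3/17)·8 + (7/17)·169 + (3/17)·6 + (3/17)·4 + (1/17)·2 = 1239/17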